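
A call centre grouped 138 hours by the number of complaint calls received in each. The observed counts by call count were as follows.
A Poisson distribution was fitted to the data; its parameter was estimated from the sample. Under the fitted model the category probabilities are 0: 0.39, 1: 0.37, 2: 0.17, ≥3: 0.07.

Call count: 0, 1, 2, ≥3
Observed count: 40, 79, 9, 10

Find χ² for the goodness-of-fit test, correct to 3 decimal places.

Expected counts E_i = n·p_i: 138×0.39 = 53.82, 138×0.37 = 51.06, 138×0.17 = 23.46, 138×0.07 = 9.66.
0: (40 − 53.82)²/53.82 = 190.9924/53.82 = 3.5487
1: (79 − 51.06)²/51.06 = 780.6436/51.06 = 15.2888
2: (9 − 23.46)²/23.46 = 209.0916/23.46 = 8.9127
≥3: (10 − 9.66)²/9.66 = 0.1156/9.66 = 0.0120
Sum = 27.762

27.762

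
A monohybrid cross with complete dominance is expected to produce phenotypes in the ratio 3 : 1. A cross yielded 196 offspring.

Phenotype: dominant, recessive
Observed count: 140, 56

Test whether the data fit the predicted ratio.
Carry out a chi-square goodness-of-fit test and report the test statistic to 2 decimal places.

1.33

Ratio total = 4. Expected counts: 196×3/4 = 147, 196×1/4 = 49.
cat            O        E   (O−E)²/E
dominant     140      147      0.333
recessive     56       49      1.000
Sum = 1.33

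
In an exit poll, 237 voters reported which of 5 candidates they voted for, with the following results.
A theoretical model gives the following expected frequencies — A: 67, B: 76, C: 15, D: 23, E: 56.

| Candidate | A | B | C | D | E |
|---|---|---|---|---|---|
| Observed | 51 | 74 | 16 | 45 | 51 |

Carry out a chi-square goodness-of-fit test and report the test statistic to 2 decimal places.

25.43

χ² = (51−67)²/67 + (74−76)²/76 + (16−15)²/15 + (45−23)²/23 + (51−56)²/56
   = 3.821 + 0.053 + 0.067 + 21.043 + 0.446
Sum = 25.43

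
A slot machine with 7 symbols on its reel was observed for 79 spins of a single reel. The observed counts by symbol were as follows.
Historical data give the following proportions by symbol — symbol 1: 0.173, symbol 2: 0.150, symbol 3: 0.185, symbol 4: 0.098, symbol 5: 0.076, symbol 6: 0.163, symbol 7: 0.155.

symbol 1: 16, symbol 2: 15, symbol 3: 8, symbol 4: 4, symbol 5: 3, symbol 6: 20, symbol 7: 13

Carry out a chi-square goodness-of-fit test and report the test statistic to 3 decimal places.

11.528

Expected counts E_i = n·p_i: 79×0.173 = 13.667, 79×0.150 = 11.85, 79×0.185 = 14.615, 79×0.098 = 7.742, 79×0.076 = 6.004, 79×0.163 = 12.877, 79×0.155 = 12.245.
symbol 1: (16 − 13.667)²/13.667 = 5.442889/13.667 = 0.3983
symbol 2: (15 − 11.85)²/11.85 = 9.9225/11.85 = 0.8373
symbol 3: (8 − 14.615)²/14.615 = 43.758225/14.615 = 2.9941
symbol 4: (4 − 7.742)²/7.742 = 14.002564/7.742 = 1.8086
symbol 5: (3 − 6.004)²/6.004 = 9.024016/6.004 = 1.5030
symbol 6: (20 − 12.877)²/12.877 = 50.737129/12.877 = 3.9401
symbol 7: (13 − 12.245)²/12.245 = 0.570025/12.245 = 0.0466
Sum = 11.528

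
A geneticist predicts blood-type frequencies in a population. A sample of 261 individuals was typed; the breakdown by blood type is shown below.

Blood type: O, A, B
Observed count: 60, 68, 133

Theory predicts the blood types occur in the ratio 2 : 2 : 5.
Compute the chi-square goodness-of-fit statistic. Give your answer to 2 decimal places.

Ratio total = 9. Expected counts: 261×2/9 = 58, 261×2/9 = 58, 261×5/9 = 145.
cat         O        E   (O−E)²/E
O          60       58      0.069
A          68       58      1.724
B         133      145      0.993
Sum = 2.79

2.79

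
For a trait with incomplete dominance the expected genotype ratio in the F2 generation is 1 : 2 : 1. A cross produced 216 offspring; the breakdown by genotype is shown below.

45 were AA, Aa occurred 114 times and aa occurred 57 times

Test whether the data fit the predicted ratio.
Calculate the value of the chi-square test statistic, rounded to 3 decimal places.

Ratio total = 4. Expected counts: 216×1/4 = 54, 216×2/4 = 108, 216×1/4 = 54.
χ² = (45−54)²/54 + (114−108)²/108 + (57−54)²/54
   = 1.5000 + 0.3333 + 0.1667
Sum = 2.000

2.000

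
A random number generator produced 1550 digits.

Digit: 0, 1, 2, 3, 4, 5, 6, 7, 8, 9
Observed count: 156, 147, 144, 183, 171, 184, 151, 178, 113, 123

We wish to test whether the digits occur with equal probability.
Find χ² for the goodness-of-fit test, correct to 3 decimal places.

34.839

Under H₀ each category has probability 1/10, so each expected count is 1550/10 = 155.
0: (156 − 155)²/155 = 1/155 = 0.0065
1: (147 − 155)²/155 = 64/155 = 0.4129
2: (144 − 155)²/155 = 121/155 = 0.7806
3: (183 − 155)²/155 = 784/155 = 5.0581
4: (171 − 155)²/155 = 256/155 = 1.6516
5: (184 − 155)²/155 = 841/155 = 5.4258
6: (151 − 155)²/155 = 16/155 = 0.1032
7: (178 − 155)²/155 = 529/155 = 3.4129
8: (113 − 155)²/155 = 1764/155 = 11.3806
9: (123 − 155)²/155 = 1024/155 = 6.6065
Sum = 34.839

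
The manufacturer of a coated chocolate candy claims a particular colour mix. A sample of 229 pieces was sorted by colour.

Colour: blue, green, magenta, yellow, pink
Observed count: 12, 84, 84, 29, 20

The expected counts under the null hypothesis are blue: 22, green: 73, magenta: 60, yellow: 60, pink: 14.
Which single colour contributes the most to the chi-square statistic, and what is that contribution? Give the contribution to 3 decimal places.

yellow, 16.017

cat          O        E   (O−E)²/E
blue        12       22     4.5455
green       84       73     1.6575
magenta     84       60     9.6000
yellow      29       60    16.0167
pink        20       14     2.5714
The largest term is for yellow: 16.017.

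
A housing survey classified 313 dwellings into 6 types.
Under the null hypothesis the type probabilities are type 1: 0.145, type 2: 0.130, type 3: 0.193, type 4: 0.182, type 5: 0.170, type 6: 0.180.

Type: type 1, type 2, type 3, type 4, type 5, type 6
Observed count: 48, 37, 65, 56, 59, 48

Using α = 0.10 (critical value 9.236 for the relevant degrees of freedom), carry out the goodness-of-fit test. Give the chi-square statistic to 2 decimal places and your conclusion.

Expected counts E_i = n·p_i: 313×0.145 = 45.385, 313×0.130 = 40.69, 313×0.193 = 60.409, 313×0.182 = 56.966, 313×0.170 = 53.21, 313×0.180 = 56.34.
cat         O        E   (O−E)²/E
type 1     48   45.385      0.151
type 2     37    40.69      0.335
type 3     65   60.409      0.349
type 4     56   56.966      0.016
type 5     59    53.21      0.630
type 6     48    56.34      1.235
Sum = 2.72
df = 5. Since 2.72 < 9.236, we do not reject H₀.

2.72; do not reject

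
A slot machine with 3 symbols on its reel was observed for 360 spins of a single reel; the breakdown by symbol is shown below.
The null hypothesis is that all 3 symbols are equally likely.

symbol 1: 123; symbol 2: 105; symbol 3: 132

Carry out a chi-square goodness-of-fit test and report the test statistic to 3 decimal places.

3.150

Under H₀ each category has probability 1/3, so each expected count is 360/3 = 120.
χ² = (123−120)²/120 + (105−120)²/120 + (132−120)²/120
   = 0.0750 + 1.8750 + 1.2000
Sum = 3.150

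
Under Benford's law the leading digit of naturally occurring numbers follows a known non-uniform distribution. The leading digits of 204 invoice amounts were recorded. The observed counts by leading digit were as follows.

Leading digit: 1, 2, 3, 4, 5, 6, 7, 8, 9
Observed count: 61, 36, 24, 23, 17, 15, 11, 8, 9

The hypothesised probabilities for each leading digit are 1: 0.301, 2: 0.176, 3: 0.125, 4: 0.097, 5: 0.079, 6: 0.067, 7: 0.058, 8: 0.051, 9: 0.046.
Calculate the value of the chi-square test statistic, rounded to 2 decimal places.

Expected counts E_i = n·p_i: 204×0.301 = 61.404, 204×0.176 = 35.904, 204×0.125 = 25.5, 204×0.097 = 19.788, 204×0.079 = 16.116, 204×0.067 = 13.668, 204×0.058 = 11.832, 204×0.051 = 10.404, 204×0.046 = 9.384.
1: (61 − 61.404)²/61.404 = 0.163216/61.404 = 0.003
2: (36 − 35.904)²/35.904 = 0.009216/35.904 = 0.000
3: (24 − 25.5)²/25.5 = 2.25/25.5 = 0.088
4: (23 − 19.788)²/19.788 = 10.316944/19.788 = 0.521
5: (17 − 16.116)²/16.116 = 0.781456/16.116 = 0.048
6: (15 − 13.668)²/13.668 = 1.774224/13.668 = 0.130
7: (11 − 11.832)²/11.832 = 0.692224/11.832 = 0.059
8: (8 − 10.404)²/10.404 = 5.779216/10.404 = 0.555
9: (9 − 9.384)²/9.384 = 0.147456/9.384 = 0.016
Sum = 1.42

1.42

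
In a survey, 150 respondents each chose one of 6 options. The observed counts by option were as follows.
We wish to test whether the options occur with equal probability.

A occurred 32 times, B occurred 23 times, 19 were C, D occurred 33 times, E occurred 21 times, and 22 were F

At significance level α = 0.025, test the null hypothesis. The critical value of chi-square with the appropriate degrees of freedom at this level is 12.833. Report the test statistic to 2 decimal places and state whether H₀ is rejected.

Under H₀ each category has probability 1/6, so each expected count is 150/6 = 25.
cat         O        E   (O−E)²/E
A          32       25      1.960
B          23       25      0.160
C          19       25      1.440
D          33       25      2.560
E          21       25      0.640
F          22       25      0.360
Sum = 7.12
df = 5. Since 7.12 < 12.833, we do not reject H₀.

7.12; do not reject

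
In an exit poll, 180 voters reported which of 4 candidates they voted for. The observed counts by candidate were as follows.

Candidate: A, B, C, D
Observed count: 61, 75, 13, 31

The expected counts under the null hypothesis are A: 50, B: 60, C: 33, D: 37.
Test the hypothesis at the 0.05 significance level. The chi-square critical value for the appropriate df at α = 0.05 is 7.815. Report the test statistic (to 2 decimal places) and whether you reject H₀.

19.26; reject

cat         O        E   (O−E)²/E
A          61       50      2.420
B          75       60      3.750
C          13       33     12.121
D          31       37      0.973
Sum = 19.26
df = 3. Since 19.26 > 7.815, we reject H₀.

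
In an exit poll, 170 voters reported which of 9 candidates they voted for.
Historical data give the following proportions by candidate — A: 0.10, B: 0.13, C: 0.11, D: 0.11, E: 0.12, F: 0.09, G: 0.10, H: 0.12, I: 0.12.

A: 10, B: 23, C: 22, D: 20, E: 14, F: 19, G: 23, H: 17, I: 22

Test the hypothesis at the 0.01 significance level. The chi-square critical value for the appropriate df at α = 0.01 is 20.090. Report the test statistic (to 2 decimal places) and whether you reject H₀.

Expected counts E_i = n·p_i: 170×0.10 = 17, 170×0.13 = 22.1, 170×0.11 = 18.7, 170×0.11 = 18.7, 170×0.12 = 20.4, 170×0.09 = 15.3, 170×0.10 = 17, 170×0.12 = 20.4, 170×0.12 = 20.4.
χ² = (10−17)²/17 + (23−22.1)²/22.1 + (22−18.7)²/18.7 + (20−18.7)²/18.7 + (14−20.4)²/20.4 + (19−15.3)²/15.3 + (23−17)²/17 + (17−20.4)²/20.4 + (22−20.4)²/20.4
   = 2.882 + 0.037 + 0.582 + 0.090 + 2.008 + 0.895 + 2.118 + 0.567 + 0.125
Sum = 9.30
df = 8. Since 9.30 < 20.090, we do not reject H₀.

9.30; do not reject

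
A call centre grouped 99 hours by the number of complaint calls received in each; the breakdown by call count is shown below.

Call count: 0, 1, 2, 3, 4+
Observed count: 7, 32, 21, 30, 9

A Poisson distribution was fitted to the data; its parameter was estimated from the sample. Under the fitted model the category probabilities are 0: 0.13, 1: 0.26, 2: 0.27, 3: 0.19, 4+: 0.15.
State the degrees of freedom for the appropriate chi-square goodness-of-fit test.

3

There are k = 5 categories and 1 parameter estimated from the data, so df = 5 − 1 − 1 = 3.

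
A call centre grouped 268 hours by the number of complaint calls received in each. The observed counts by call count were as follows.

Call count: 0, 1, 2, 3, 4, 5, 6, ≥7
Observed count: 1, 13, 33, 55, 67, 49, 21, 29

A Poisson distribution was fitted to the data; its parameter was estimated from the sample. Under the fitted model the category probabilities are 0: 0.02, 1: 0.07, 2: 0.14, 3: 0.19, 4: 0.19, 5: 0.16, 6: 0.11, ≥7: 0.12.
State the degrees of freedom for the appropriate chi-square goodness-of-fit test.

6

There are k = 8 categories and 1 parameter estimated from the data, so df = 8 − 1 − 1 = 6.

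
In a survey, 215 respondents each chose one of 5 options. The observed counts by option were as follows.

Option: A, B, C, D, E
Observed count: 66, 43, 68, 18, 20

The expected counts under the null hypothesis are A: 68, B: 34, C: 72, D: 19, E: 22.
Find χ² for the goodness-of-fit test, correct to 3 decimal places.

cat         O        E   (O−E)²/E
A          66       68     0.0588
B          43       34     2.3824
C          68       72     0.2222
D          18       19     0.0526
E          20       22     0.1818
Sum = 2.898

2.898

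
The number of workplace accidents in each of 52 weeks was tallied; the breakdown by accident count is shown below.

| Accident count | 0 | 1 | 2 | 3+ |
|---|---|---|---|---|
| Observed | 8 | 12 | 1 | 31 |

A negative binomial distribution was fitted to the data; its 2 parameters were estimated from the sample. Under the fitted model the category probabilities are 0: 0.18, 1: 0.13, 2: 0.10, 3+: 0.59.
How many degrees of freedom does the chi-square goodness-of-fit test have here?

1

There are k = 4 categories and 2 parameters estimated from the data, so df = 4 − 1 − 2 = 1.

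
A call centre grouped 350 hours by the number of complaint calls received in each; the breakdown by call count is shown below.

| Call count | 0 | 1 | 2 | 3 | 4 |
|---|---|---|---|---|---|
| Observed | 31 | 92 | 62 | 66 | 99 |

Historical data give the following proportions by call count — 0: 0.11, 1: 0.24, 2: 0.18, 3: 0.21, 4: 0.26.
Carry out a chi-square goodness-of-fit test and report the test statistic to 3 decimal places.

Expected counts E_i = n·p_i: 350×0.11 = 38.5, 350×0.24 = 84, 350×0.18 = 63, 350×0.21 = 73.5, 350×0.26 = 91.
cat         O        E   (O−E)²/E
0          31     38.5     1.4610
1          92       84     0.7619
2          62       63     0.0159
3          66     73.5     0.7653
4          99       91     0.7033
Sum = 3.707

3.707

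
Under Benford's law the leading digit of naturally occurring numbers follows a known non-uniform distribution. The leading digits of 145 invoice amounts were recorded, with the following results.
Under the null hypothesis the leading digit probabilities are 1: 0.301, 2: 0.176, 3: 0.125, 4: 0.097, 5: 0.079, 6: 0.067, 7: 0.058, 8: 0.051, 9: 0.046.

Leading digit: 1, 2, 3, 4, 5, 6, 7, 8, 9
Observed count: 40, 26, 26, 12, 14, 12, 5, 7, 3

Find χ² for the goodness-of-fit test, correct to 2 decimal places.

Expected counts E_i = n·p_i: 145×0.301 = 43.645, 145×0.176 = 25.52, 145×0.125 = 18.125, 145×0.097 = 14.065, 145×0.079 = 11.455, 145×0.067 = 9.715, 145×0.058 = 8.41, 145×0.051 = 7.395, 145×0.046 = 6.67.
χ² = (40−43.645)²/43.645 + (26−25.52)²/25.52 + (26−18.125)²/18.125 + (12−14.065)²/14.065 + (14−11.455)²/11.455 + (12−9.715)²/9.715 + (5−8.41)²/8.41 + (7−7.395)²/7.395 + (3−6.67)²/6.67
   = 0.304 + 0.009 + 3.422 + 0.303 + 0.565 + 0.537 + 1.383 + 0.021 + 2.019
Sum = 8.56

8.56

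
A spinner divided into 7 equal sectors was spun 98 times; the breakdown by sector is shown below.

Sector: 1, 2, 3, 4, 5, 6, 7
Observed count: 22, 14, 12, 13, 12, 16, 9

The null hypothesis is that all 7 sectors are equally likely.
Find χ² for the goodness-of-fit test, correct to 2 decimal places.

7.29

Expected count for each of the 7 categories: 98/7 = 14.
1: (22 − 14)²/14 = 64/14 = 4.571
2: (14 − 14)²/14 = 0/14 = 0.000
3: (12 − 14)²/14 = 4/14 = 0.286
4: (13 − 14)²/14 = 1/14 = 0.071
5: (12 − 14)²/14 = 4/14 = 0.286
6: (16 − 14)²/14 = 4/14 = 0.286
7: (9 − 14)²/14 = 25/14 = 1.786
Sum = 7.29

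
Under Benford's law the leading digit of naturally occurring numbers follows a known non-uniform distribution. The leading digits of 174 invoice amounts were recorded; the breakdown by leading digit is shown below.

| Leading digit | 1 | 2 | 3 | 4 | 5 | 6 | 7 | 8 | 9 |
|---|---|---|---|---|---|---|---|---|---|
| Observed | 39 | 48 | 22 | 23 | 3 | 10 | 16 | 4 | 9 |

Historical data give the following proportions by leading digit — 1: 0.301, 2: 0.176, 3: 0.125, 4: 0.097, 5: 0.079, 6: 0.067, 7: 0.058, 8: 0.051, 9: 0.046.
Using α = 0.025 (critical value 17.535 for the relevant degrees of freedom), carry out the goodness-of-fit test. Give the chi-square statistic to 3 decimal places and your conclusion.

Expected counts E_i = n·p_i: 174×0.301 = 52.374, 174×0.176 = 30.624, 174×0.125 = 21.75, 174×0.097 = 16.878, 174×0.079 = 13.746, 174×0.067 = 11.658, 174×0.058 = 10.092, 174×0.051 = 8.874, 174×0.046 = 8.004.
cat         O        E   (O−E)²/E
1          39   52.374     3.4151
2          48   30.624     9.8591
3          22    21.75     0.0029
4          23   16.878     2.2206
5           3   13.746     8.4007
6          10   11.658     0.2358
7          16   10.092     3.4586
8           4    8.874     2.6770
9           9    8.004     0.1239
Sum = 30.394
df = 8. Since 30.394 > 17.535, we reject H₀.

30.394; reject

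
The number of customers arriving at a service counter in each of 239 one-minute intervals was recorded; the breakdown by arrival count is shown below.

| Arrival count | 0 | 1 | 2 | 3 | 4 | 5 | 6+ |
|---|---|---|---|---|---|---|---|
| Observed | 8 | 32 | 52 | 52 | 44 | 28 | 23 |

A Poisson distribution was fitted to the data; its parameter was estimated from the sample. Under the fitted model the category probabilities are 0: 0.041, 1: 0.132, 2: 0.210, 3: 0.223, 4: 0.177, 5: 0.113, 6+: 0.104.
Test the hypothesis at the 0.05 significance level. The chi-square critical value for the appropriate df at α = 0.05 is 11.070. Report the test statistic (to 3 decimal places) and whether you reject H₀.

0.677; do not reject

Expected counts E_i = n·p_i: 239×0.041 = 9.799, 239×0.132 = 31.548, 239×0.210 = 50.19, 239×0.223 = 53.297, 239×0.177 = 42.303, 239×0.113 = 27.007, 239×0.104 = 24.856.
χ² = (8−9.799)²/9.799 + (32−31.548)²/31.548 + (52−50.19)²/50.19 + (52−53.297)²/53.297 + (44−42.303)²/42.303 + (28−27.007)²/27.007 + (23−24.856)²/24.856
   = 0.3303 + 0.0065 + 0.0653 + 0.0316 + 0.0681 + 0.0365 + 0.1386
Sum = 0.677
df = 5. Since 0.677 < 11.070, we do not reject H₀.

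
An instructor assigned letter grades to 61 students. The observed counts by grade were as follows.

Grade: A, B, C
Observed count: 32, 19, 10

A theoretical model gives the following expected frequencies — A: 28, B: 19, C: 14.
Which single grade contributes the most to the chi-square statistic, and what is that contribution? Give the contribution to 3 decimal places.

χ² = (32−28)²/28 + (19−19)²/19 + (10−14)²/14
   = 0.5714 + 0.0000 + 1.1429
The largest term is for C: 1.143.

C, 1.143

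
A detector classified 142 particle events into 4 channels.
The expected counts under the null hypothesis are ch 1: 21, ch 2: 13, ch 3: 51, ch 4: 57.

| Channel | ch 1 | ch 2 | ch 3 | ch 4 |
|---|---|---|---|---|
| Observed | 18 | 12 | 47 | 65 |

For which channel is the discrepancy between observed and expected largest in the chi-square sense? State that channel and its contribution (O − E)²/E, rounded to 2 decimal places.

ch 1: (18 − 21)²/21 = 9/21 = 0.429
ch 2: (12 − 13)²/13 = 1/13 = 0.077
ch 3: (47 − 51)²/51 = 16/51 = 0.314
ch 4: (65 − 57)²/57 = 64/57 = 1.123
The largest term is for ch 4: 1.12.

ch 4, 1.12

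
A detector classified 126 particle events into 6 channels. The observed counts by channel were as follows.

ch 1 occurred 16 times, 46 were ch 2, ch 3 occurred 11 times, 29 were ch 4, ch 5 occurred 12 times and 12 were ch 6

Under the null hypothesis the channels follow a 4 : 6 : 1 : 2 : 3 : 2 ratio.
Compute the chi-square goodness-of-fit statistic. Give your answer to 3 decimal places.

28.024

Ratio total = 18. Expected counts: 126×4/18 = 28, 126×6/18 = 42, 126×1/18 = 7, 126×2/18 = 14, 126×3/18 = 21, 126×2/18 = 14.
cat         O        E   (O−E)²/E
ch 1       16       28     5.1429
ch 2       46       42     0.3810
ch 3       11        7     2.2857
ch 4       29       14    16.0714
ch 5       12       21     3.8571
ch 6       12       14     0.2857
Sum = 28.024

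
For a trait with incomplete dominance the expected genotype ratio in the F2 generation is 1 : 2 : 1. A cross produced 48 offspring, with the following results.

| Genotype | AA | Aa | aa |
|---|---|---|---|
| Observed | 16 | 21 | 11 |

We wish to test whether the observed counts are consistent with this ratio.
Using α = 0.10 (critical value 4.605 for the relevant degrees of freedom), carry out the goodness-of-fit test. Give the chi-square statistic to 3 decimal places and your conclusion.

1.792; do not reject

Ratio total = 4. Expected counts: 48×1/4 = 12, 48×2/4 = 24, 48×1/4 = 12.
χ² = (16−12)²/12 + (21−24)²/24 + (11−12)²/12
   = 1.3333 + 0.3750 + 0.0833
Sum = 1.792
df = 2. Since 1.792 < 4.605, we do not reject H₀.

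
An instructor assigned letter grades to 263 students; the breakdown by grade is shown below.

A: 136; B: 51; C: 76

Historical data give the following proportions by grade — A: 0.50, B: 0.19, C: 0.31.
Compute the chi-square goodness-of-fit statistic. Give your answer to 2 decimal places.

Expected counts E_i = n·p_i: 263×0.50 = 131.5, 263×0.19 = 49.97, 263×0.31 = 81.53.
χ² = (136−131.5)²/131.5 + (51−49.97)²/49.97 + (76−81.53)²/81.53
   = 0.154 + 0.021 + 0.375
Sum = 0.55

0.55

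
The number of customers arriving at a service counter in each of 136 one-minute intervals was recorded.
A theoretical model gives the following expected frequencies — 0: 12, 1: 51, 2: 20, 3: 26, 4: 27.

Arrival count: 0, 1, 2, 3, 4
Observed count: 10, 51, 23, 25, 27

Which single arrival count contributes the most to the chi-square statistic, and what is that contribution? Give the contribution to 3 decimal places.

2, 0.450

χ² = (10−12)²/12 + (51−51)²/51 + (23−20)²/20 + (25−26)²/26 + (27−27)²/27
   = 0.3333 + 0.0000 + 0.4500 + 0.0385 + 0.0000
The largest term is for 2: 0.450.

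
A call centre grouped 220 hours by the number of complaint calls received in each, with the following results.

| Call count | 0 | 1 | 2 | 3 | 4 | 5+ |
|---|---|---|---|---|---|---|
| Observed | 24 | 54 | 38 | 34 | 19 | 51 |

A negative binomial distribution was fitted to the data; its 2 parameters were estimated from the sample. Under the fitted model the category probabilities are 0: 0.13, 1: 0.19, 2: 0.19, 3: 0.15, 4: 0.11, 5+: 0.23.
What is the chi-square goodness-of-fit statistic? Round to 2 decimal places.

Expected counts E_i = n·p_i: 220×0.13 = 28.6, 220×0.19 = 41.8, 220×0.19 = 41.8, 220×0.15 = 33, 220×0.11 = 24.2, 220×0.23 = 50.6.
0: (24 − 28.6)²/28.6 = 21.16/28.6 = 0.740
1: (54 − 41.8)²/41.8 = 148.84/41.8 = 3.561
2: (38 − 41.8)²/41.8 = 14.44/41.8 = 0.345
3: (34 − 33)²/33 = 1/33 = 0.030
4: (19 − 24.2)²/24.2 = 27.04/24.2 = 1.117
5+: (51 − 50.6)²/50.6 = 0.16/50.6 = 0.003
Sum = 5.80

5.80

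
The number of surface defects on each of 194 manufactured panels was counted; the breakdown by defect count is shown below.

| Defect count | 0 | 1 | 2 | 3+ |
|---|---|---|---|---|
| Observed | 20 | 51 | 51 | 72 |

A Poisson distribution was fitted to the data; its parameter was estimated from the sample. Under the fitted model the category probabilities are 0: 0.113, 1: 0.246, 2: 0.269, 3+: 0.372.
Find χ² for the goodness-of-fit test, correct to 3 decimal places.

Expected counts E_i = n·p_i: 194×0.113 = 21.922, 194×0.246 = 47.724, 194×0.269 = 52.186, 194×0.372 = 72.168.
χ² = (20−21.922)²/21.922 + (51−47.724)²/47.724 + (51−52.186)²/52.186 + (72−72.168)²/72.168
   = 0.1685 + 0.2249 + 0.0270 + 0.0004
Sum = 0.421

0.421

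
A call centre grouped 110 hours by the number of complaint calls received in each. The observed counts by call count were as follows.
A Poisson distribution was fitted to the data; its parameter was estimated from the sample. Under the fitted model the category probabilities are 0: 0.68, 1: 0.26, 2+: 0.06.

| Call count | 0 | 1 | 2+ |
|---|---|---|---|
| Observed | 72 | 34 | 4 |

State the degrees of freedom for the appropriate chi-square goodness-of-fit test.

1

There are k = 3 categories and 1 parameter estimated from the data, so df = 3 − 1 − 1 = 1.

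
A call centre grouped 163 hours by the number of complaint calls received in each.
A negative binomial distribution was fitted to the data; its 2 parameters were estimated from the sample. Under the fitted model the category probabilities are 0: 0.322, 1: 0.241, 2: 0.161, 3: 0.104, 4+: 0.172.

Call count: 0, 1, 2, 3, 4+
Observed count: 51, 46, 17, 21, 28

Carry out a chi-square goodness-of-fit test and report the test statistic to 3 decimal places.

5.413

Expected counts E_i = n·p_i: 163×0.322 = 52.486, 163×0.241 = 39.283, 163×0.161 = 26.243, 163×0.104 = 16.952, 163×0.172 = 28.036.
cat         O        E   (O−E)²/E
0          51   52.486     0.0421
1          46   39.283     1.1485
2          17   26.243     3.2555
3          21   16.952     0.9666
4+         28   28.036     0.0000
Sum = 5.413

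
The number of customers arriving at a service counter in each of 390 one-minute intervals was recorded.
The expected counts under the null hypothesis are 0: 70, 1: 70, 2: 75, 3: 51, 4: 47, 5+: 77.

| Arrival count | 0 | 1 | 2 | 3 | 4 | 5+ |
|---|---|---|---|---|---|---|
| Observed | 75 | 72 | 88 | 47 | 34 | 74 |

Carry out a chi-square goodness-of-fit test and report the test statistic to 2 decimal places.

6.69

0: (75 − 70)²/70 = 25/70 = 0.357
1: (72 − 70)²/70 = 4/70 = 0.057
2: (88 − 75)²/75 = 169/75 = 2.253
3: (47 − 51)²/51 = 16/51 = 0.314
4: (34 − 47)²/47 = 169/47 = 3.596
5+: (74 − 77)²/77 = 9/77 = 0.117
Sum = 6.69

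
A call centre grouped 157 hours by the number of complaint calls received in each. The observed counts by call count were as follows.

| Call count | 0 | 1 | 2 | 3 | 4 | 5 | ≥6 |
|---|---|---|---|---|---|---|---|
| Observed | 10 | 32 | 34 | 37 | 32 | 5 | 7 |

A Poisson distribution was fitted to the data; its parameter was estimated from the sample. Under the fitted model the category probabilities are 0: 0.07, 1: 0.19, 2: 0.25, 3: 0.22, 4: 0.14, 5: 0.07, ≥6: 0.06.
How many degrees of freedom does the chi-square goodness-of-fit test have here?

There are k = 7 categories and 1 parameter estimated from the data, so df = 7 − 1 − 1 = 5.

5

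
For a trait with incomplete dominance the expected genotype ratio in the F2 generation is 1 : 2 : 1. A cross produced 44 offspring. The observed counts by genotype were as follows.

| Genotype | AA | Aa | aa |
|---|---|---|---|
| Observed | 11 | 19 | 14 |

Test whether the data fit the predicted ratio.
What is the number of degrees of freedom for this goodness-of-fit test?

There are k = 3 categories and no parameters were estimated from the data, so df = 3 − 1 = 2.

2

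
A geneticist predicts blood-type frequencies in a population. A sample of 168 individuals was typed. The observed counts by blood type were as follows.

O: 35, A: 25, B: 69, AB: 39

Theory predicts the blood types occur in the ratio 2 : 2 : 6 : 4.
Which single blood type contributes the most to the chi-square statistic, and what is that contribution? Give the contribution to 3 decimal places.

O, 5.042

Ratio total = 14. Expected counts: 168×2/14 = 24, 168×2/14 = 24, 168×6/14 = 72, 168×4/14 = 48.
O: (35 − 24)²/24 = 121/24 = 5.0417
A: (25 − 24)²/24 = 1/24 = 0.0417
B: (69 − 72)²/72 = 9/72 = 0.1250
AB: (39 − 48)²/48 = 81/48 = 1.6875
The largest term is for O: 5.042.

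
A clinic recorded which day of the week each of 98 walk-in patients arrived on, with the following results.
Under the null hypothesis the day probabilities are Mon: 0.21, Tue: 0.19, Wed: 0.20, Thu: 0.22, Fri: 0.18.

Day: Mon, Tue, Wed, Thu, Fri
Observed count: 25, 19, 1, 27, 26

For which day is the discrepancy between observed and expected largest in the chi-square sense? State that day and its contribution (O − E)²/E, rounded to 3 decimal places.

Wed, 17.651

Expected counts E_i = n·p_i: 98×0.21 = 20.58, 98×0.19 = 18.62, 98×0.20 = 19.6, 98×0.22 = 21.56, 98×0.18 = 17.64.
χ² = (25−20.58)²/20.58 + (19−18.62)²/18.62 + (1−19.6)²/19.6 + (27−21.56)²/21.56 + (26−17.64)²/17.64
   = 0.9493 + 0.0078 + 17.6510 + 1.3726 + 3.9620
The largest term is for Wed: 17.651.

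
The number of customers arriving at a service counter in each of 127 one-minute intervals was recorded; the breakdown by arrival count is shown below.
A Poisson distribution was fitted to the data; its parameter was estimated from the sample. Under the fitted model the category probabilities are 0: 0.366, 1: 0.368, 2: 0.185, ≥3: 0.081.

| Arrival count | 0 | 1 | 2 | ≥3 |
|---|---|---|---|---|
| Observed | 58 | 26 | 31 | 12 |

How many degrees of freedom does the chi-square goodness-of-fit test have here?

2

There are k = 4 categories and 1 parameter estimated from the data, so df = 4 − 1 − 1 = 2.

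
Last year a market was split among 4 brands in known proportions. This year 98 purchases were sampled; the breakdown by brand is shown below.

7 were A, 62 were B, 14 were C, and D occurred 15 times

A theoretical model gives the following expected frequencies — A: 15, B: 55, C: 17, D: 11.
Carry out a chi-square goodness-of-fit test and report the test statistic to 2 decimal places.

cat         O        E   (O−E)²/E
A           7       15      4.267
B          62       55      0.891
C          14       17      0.529
D          15       11      1.455
Sum = 7.14

7.14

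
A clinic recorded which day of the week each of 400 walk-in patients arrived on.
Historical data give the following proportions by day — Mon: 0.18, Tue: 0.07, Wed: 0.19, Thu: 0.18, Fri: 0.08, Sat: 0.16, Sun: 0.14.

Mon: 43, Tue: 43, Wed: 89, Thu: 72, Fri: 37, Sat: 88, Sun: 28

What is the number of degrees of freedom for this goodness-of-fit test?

6

There are k = 7 categories and no parameters were estimated from the data, so df = 7 − 1 = 6.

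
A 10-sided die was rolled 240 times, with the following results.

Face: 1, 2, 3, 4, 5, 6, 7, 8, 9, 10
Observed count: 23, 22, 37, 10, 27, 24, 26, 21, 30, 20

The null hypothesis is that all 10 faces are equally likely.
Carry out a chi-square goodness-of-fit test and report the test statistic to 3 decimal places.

18.500

Expected count for each of the 10 categories: 240/10 = 24.
cat         O        E   (O−E)²/E
1          23       24     0.0417
2          22       24     0.1667
3          37       24     7.0417
4          10       24     8.1667
5          27       24     0.3750
6          24       24     0.0000
7          26       24     0.1667
8          21       24     0.3750
9          30       24     1.5000
10         20       24     0.6667
Sum = 18.500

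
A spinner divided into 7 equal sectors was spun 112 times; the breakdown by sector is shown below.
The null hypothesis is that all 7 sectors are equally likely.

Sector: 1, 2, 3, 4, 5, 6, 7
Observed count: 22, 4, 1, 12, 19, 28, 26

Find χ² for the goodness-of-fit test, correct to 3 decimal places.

Under H₀ each category has probability 1/7, so each expected count is 112/7 = 16.
χ² = (22−16)²/16 + (4−16)²/16 + (1−16)²/16 + (12−16)²/16 + (19−16)²/16 + (28−16)²/16 + (26−16)²/16
   = 2.2500 + 9.0000 + 14.0625 + 1.0000 + 0.5625 + 9.0000 + 6.2500
Sum = 42.125

42.125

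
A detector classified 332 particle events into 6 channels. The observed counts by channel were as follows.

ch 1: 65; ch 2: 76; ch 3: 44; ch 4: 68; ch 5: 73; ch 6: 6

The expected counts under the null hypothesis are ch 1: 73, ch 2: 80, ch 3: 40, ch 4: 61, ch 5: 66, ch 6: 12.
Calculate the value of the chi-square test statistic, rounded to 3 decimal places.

6.022

ch 1: (65 − 73)²/73 = 64/73 = 0.8767
ch 2: (76 − 80)²/80 = 16/80 = 0.2000
ch 3: (44 − 40)²/40 = 16/40 = 0.4000
ch 4: (68 − 61)²/61 = 49/61 = 0.8033
ch 5: (73 − 66)²/66 = 49/66 = 0.7424
ch 6: (6 − 12)²/12 = 36/12 = 3.0000
Sum = 6.022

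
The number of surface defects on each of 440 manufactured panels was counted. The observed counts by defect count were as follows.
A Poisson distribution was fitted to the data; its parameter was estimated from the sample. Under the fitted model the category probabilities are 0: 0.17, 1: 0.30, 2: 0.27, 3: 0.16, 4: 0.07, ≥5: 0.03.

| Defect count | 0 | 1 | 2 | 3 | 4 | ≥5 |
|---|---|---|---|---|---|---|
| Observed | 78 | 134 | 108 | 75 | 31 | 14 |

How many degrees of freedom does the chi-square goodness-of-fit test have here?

There are k = 6 categories and 1 parameter estimated from the data, so df = 6 − 1 − 1 = 4.

4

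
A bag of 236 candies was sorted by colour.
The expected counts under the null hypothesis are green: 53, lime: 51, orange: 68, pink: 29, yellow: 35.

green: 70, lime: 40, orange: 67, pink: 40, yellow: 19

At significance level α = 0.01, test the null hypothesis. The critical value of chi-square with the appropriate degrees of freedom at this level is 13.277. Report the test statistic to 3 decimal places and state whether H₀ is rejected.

19.327; reject

green: (70 − 53)²/53 = 289/53 = 5.4528
lime: (40 − 51)²/51 = 121/51 = 2.3725
orange: (67 − 68)²/68 = 1/68 = 0.0147
pink: (40 − 29)²/29 = 121/29 = 4.1724
yellow: (19 − 35)²/35 = 256/35 = 7.3143
Sum = 19.327
df = 4. Since 19.327 > 13.277, we reject H₀.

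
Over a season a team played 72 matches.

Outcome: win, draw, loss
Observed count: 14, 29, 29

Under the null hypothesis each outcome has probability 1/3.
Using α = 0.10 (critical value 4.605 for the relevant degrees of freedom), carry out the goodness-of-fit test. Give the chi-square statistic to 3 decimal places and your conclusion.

Expected count for each of the 3 categories: 72/3 = 24.
χ² = (14−24)²/24 + (29−24)²/24 + (29−24)²/24
   = 4.1667 + 1.0417 + 1.0417
Sum = 6.250
df = 2. Since 6.250 > 4.605, we reject H₀.

6.250; reject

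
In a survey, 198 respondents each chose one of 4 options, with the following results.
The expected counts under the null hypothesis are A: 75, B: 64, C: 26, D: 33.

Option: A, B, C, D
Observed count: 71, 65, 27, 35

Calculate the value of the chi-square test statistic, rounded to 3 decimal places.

χ² = (71−75)²/75 + (65−64)²/64 + (27−26)²/26 + (35−33)²/33
   = 0.2133 + 0.0156 + 0.0385 + 0.1212
Sum = 0.389

0.389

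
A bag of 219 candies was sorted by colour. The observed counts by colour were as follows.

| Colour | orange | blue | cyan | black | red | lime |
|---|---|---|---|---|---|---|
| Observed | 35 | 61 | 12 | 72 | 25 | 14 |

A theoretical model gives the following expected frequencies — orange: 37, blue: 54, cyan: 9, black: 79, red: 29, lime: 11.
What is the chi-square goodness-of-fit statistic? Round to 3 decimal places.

χ² = (35−37)²/37 + (61−54)²/54 + (12−9)²/9 + (72−79)²/79 + (25−29)²/29 + (14−11)²/11
   = 0.1081 + 0.9074 + 1.0000 + 0.6203 + 0.5517 + 0.8182
Sum = 4.006

4.006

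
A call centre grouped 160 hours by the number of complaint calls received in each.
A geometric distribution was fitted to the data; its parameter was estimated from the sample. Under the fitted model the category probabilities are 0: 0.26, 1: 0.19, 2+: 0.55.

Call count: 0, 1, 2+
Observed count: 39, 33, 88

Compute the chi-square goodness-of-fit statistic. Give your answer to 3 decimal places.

Expected counts E_i = n·p_i: 160×0.26 = 41.6, 160×0.19 = 30.4, 160×0.55 = 88.
cat         O        E   (O−E)²/E
0          39     41.6     0.1625
1          33     30.4     0.2224
2+         88       88     0.0000
Sum = 0.385

0.385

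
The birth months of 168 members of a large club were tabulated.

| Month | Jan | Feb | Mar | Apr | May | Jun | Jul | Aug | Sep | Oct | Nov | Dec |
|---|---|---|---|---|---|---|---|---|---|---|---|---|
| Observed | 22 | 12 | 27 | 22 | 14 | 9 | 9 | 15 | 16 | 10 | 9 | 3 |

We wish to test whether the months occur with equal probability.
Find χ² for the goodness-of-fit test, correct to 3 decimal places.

Under H₀ each category has probability 1/12, so each expected count is 168/12 = 14.
χ² = (22−14)²/14 + (12−14)²/14 + (27−14)²/14 + (22−14)²/14 + (14−14)²/14 + (9−14)²/14 + (9−14)²/14 + (15−14)²/14 + (16−14)²/14 + (10−14)²/14 + (9−14)²/14 + (3−14)²/14
   = 4.5714 + 0.2857 + 12.0714 + 4.5714 + 0.0000 + 1.7857 + 1.7857 + 0.0714 + 0.2857 + 1.1429 + 1.7857 + 8.6429
Sum = 37.000

37.000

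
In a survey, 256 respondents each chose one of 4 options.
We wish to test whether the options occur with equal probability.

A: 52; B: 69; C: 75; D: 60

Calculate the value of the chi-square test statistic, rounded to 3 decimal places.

4.781

Under H₀ each category has probability 1/4, so each expected count is 256/4 = 64.
A: (52 − 64)²/64 = 144/64 = 2.2500
B: (69 − 64)²/64 = 25/64 = 0.3906
C: (75 − 64)²/64 = 121/64 = 1.8906
D: (60 − 64)²/64 = 16/64 = 0.2500
Sum = 4.781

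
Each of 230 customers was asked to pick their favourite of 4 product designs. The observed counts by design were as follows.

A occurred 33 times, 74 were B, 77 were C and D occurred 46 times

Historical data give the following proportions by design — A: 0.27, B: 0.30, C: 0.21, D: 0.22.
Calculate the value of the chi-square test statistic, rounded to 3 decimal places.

Expected counts E_i = n·p_i: 230×0.27 = 62.1, 230×0.30 = 69, 230×0.21 = 48.3, 230×0.22 = 50.6.
cat         O        E   (O−E)²/E
A          33     62.1    13.6362
B          74       69     0.3623
C          77     48.3    17.0536
D          46     50.6     0.4182
Sum = 31.470

31.470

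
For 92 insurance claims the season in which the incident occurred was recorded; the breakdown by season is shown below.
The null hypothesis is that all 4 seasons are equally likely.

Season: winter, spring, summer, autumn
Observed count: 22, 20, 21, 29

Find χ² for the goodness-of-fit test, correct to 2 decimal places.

Expected count for each of the 4 categories: 92/4 = 23.
cat         O        E   (O−E)²/E
winter     22       23      0.043
spring     20       23      0.391
summer     21       23      0.174
autumn     29       23      1.565
Sum = 2.17

2.17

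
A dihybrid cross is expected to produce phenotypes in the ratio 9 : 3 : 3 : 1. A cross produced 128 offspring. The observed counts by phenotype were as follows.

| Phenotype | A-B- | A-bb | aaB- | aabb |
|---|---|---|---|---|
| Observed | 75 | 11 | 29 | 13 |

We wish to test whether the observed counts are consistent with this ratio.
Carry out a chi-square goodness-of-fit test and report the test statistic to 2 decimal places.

11.33

Ratio total = 16. Expected counts: 128×9/16 = 72, 128×3/16 = 24, 128×3/16 = 24, 128×1/16 = 8.
A-B-: (75 − 72)²/72 = 9/72 = 0.125
A-bb: (11 − 24)²/24 = 169/24 = 7.042
aaB-: (29 − 24)²/24 = 25/24 = 1.042
aabb: (13 − 8)²/8 = 25/8 = 3.125
Sum = 11.33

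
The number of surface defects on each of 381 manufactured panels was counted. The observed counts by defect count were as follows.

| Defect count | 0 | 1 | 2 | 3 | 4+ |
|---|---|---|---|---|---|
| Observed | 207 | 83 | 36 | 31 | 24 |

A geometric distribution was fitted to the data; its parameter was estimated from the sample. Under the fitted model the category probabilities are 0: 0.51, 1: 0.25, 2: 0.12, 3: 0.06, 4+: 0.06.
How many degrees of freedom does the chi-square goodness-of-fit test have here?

There are k = 5 categories and 1 parameter estimated from the data, so df = 5 − 1 − 1 = 3.

3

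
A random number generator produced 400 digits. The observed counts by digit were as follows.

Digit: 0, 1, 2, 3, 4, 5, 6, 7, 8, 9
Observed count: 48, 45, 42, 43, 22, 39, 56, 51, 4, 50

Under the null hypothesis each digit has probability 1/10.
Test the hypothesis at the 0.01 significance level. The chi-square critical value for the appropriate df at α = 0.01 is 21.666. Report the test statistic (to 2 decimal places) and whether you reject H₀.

Under H₀ each category has probability 1/10, so each expected count is 400/10 = 40.
χ² = (48−40)²/40 + (45−40)²/40 + (42−40)²/40 + (43−40)²/40 + (22−40)²/40 + (39−40)²/40 + (56−40)²/40 + (51−40)²/40 + (4−40)²/40 + (50−40)²/40
   = 1.600 + 0.625 + 0.100 + 0.225 + 8.100 + 0.025 + 6.400 + 3.025 + 32.400 + 2.500
Sum = 55.00
df = 9. Since 55.00 > 21.666, we reject H₀.

55.00; reject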